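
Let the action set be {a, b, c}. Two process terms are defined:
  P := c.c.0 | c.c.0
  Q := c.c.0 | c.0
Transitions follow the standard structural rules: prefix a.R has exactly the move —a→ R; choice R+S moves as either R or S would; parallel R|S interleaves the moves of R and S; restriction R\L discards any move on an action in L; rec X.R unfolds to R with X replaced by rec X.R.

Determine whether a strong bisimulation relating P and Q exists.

P ≁ Q

LTS(P): 9 reachable states
  u0 = c.c.0 | c.c.0 → ··c··> u1, ··c··> u2
  u1 = c.0 | c.c.0 → ··c··> u3, ··c··> u4
  u2 = c.c.0 | c.0 → ··c··> u4, ··c··> u5
  u3 = 0 | c.c.0 → ··c··> u6
  u4 = c.0 | c.0 → ··c··> u6, ··c··> u7
  u5 = c.c.0 | 0 → ··c··> u7
  u6 = 0 | c.0 → ··c··> u8
  u7 = c.0 | 0 → ··c··> u8
  u8 = 0 | 0 → deadlocked
LTS(Q): 6 reachable states
  v0 = c.c.0 | c.0 → ··c··> v1, ··c··> v2
  v1 = c.0 | c.0 → ··c··> v3, ··c··> v4
  v2 = c.c.0 | 0 → ··c··> v4
  v3 = 0 | c.0 → ··c··> v5
  v4 = c.0 | 0 → ··c··> v5
  v5 = 0 | 0 → deadlocked
Bisimilarity quotient blocks:
  B0 = {u0}
  B1 = {u1, u2, v0}
  B2 = {u3, u4, u5, v1, v2}
  B3 = {u6, u7, v3, v4}
  B4 = {u8, v5}
u0 ∈ B0, v0 ∈ B1 → different blocks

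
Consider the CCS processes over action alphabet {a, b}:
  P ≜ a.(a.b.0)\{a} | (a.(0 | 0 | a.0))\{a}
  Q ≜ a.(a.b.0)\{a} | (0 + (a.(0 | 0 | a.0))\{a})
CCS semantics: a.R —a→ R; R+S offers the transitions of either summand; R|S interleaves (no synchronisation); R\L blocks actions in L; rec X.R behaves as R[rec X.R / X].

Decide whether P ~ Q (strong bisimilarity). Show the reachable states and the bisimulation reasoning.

P ~ Q

Reachable graph of P (2 states):
  m0 = a.(a.b.0)\{a} | (a.(0 | 0 | a.0))\{a} :: --a--▸ m1
  m1 = (a.b.0)\{a} | (a.(0 | 0 | a.0))\{a} :: ·
Reachable graph of Q (2 states):
  n0 = a.(a.b.0)\{a} | (0 + (a.(0 | 0 | a.0))\{a}) :: --a--▸ n1
  n1 = (a.b.0)\{a} | (0 + (a.(0 | 0 | a.0))\{a}) :: ·
Partition-refinement fixed point:
  B0 = {m0, n0}
  B1 = {m1, n1}
m0 ∈ B0, n0 ∈ B0 → same block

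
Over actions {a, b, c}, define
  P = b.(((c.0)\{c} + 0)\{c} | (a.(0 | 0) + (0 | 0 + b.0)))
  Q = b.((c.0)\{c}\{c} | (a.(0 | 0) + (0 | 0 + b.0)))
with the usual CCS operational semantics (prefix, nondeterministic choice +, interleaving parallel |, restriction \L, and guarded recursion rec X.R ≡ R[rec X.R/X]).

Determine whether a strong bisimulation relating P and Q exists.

LTS(P): 4 reachable states
  s0 = b.(((c.0)\{c} + 0)\{c} | (a.(0 | 0) + (0 | 0 + b.0))) | --b--▸ s1
  s1 = ((c.0)\{c} + 0)\{c} | (a.(0 | 0) + (0 | 0 + b.0)) | --a--▸ s2, --b--▸ s3
  s2 = ((c.0)\{c} + 0)\{c} | (0 | 0) | ·
  s3 = ((c.0)\{c} + 0)\{c} | 0 | ·
LTS(Q): 4 reachable states
  t0 = b.((c.0)\{c}\{c} | (a.(0 | 0) + (0 | 0 + b.0))) | --b--▸ t1
  t1 = (c.0)\{c}\{c} | (a.(0 | 0) + (0 | 0 + b.0)) | --a--▸ t2, --b--▸ t3
  t2 = (c.0)\{c}\{c} | (0 | 0) | ·
  t3 = (c.0)\{c}\{c} | 0 | ·
Bisimilarity quotient blocks:
  B0 = {s0, t0}
  B1 = {s1, t1}
  B2 = {s2, s3, t2, t3}
s0 ∈ B0, t0 ∈ B0 → same block

P ~ Q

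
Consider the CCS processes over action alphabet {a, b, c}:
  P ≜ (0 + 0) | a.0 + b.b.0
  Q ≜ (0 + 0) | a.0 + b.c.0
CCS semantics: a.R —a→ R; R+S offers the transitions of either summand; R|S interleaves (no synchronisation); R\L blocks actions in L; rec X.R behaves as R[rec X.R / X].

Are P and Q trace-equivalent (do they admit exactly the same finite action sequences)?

P's transition system — 4 states:
  s0 = (0 + 0) | a.0 + b.b.0 has moves --a--▸ s1, --b--▸ s2
  s1 = (0 + 0) | 0 has moves ∅
  s2 = b.0 has moves --b--▸ s3
  s3 = 0 has moves ∅
Q's transition system — 4 states:
  t0 = (0 + 0) | a.0 + b.c.0 has moves --a--▸ t1, --b--▸ t2
  t1 = (0 + 0) | 0 has moves ∅
  t2 = c.0 has moves --c--▸ t3
  t3 = 0 has moves ∅
Trace ⟨bb⟩ through P, begin at {s0}:
  after b @ step 1: {s2}
  after b @ step 2: {s3}
  P completes σ.
Trace ⟨bb⟩ through Q, begin at {t0}:
  after b @ step 1: {t2}
  after b @ step 2: ∅ (Q stuck)

trace-distinct — witness ⟨bb⟩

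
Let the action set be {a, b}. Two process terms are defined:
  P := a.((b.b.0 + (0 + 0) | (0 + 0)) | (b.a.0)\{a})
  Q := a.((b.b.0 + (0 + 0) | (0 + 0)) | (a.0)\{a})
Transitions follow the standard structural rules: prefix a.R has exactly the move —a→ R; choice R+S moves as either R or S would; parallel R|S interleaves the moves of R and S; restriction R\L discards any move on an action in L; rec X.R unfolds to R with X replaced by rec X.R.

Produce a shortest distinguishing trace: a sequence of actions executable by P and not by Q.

LTS(P): 7 reachable states
  p0 = a.((b.b.0 + (0 + 0) | (0 + 0)) | (b.a.0)\{a}) has moves -a-> p1
  p1 = (b.b.0 + (0 + 0) | (0 + 0)) | (b.a.0)\{a} has moves -b-> p2, -b-> p3
  p2 = (b.b.0 + (0 + 0) | (0 + 0)) | (a.0)\{a} has moves -b-> p4
  p3 = b.0 | (b.a.0)\{a} has moves -b-> p4, -b-> p5
  p4 = b.0 | (a.0)\{a} has moves -b-> p6
  p5 = 0 | (b.a.0)\{a} has moves -b-> p6
  p6 = 0 | (a.0)\{a} has moves deadlocked
LTS(Q): 4 reachable states
  q0 = a.((b.b.0 + (0 + 0) | (0 + 0)) | (a.0)\{a}) has moves -a-> q1
  q1 = (b.b.0 + (0 + 0) | (0 + 0)) | (a.0)\{a} has moves -b-> q2
  q2 = b.0 | (a.0)\{a} has moves -b-> q3
  q3 = 0 | (a.0)\{a} has moves deadlocked
Executing abbb from P (initial set {p0}):
  step 1 (a): {p1}
  step 2 (b): {p2, p3}
  step 3 (b): {p4, p5}
  step 4 (b): {p6}
  — P admits the full trace.
Executing abbb from Q (initial set {q0}):
  step 1 (a): {q1}
  step 2 (b): {q2}
  step 3 (b): {q3}
  step 4 (b): no successor for Q

abbb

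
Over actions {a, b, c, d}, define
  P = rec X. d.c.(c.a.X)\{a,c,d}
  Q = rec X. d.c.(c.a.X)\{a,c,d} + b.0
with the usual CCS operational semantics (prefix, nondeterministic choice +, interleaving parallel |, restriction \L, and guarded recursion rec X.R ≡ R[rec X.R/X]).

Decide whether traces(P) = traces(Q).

traces(P) ≠ traces(Q) — witness ⟨b⟩

Reachable graph of P (3 states):
  s0 = rec X. d.c.(c.a.X)\{a,c,d} → =d=> s1
  s1 = c.(c.a.(rec X. d.c.(c.a.X)\{a,c,d}))\{a,c,d} → =c=> s2
  s2 = (c.a.(rec X. d.c.(c.a.X)\{a,c,d}))\{a,c,d} → ∅
Reachable graph of Q (4 states):
  t0 = rec X. d.c.(c.a.X)\{a,c,d} + b.0 → =b=> t1, =d=> t2
  t1 = 0 → ∅
  t2 = c.(c.a.(rec X. d.c.(c.a.X)\{a,c,d} + b.0))\{a,c,d} → =c=> t3
  t3 = (c.a.(rec X. d.c.(c.a.X)\{a,c,d} + b.0))\{a,c,d} → ∅
Run σ = ⟨b⟩ on Q: start {t0}
  after b @ step 1: {t1}
  ✓ Q
Run σ = ⟨b⟩ on P: start {s0}
  after b @ step 1: ∅ (P stuck)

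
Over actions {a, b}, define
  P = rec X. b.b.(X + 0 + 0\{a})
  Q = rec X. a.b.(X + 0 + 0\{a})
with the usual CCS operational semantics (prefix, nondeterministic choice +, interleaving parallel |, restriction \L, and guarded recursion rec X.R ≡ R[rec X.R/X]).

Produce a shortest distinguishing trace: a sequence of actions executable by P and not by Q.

b

LTS(P): 3 reachable states
  s0 = rec X. b.b.(X + 0 + 0\{a}) ⊢ ··b··> s1
  s1 = b.((rec X. b.b.(X + 0 + 0\{a})) + 0 + 0\{a}) ⊢ ··b··> s2
  s2 = (rec X. b.b.(X + 0 + 0\{a})) + 0 + 0\{a} ⊢ ··b··> s1
LTS(Q): 3 reachable states
  t0 = rec X. a.b.(X + 0 + 0\{a}) ⊢ ··a··> t1
  t1 = b.((rec X. a.b.(X + 0 + 0\{a})) + 0 + 0\{a}) ⊢ ··b··> t2
  t2 = (rec X. a.b.(X + 0 + 0\{a})) + 0 + 0\{a} ⊢ ··a··> t1
Executing b from P (initial set {s0}):
  after b @ step 1: {s1}
  P completes σ.
Executing b from Q (initial set {t0}):
  after b @ step 1: no successor for Q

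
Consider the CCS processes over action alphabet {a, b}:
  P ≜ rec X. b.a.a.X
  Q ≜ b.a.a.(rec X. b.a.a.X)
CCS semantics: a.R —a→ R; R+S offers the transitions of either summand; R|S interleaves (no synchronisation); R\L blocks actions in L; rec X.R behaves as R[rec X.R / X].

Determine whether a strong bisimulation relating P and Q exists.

LTS(P): 3 reachable states
  s0 = rec X. b.a.a.X → —b→ s1
  s1 = a.a.(rec X. b.a.a.X) → —a→ s2
  s2 = a.(rec X. b.a.a.X) → —a→ s0
LTS(Q): 4 reachable states
  t0 = b.a.a.(rec X. b.a.a.X) → —b→ t1
  t1 = a.a.(rec X. b.a.a.X) → —a→ t2
  t2 = a.(rec X. b.a.a.X) → —a→ t3
  t3 = rec X. b.a.a.X → —b→ t1
Coarsest stable partition (strong bisimilarity classes):
  B0 = {s0, t0, t3}
  B1 = {s1, t1}
  B2 = {s2, t2}
s0 ∈ B0, t0 ∈ B0 → same block

bisimilar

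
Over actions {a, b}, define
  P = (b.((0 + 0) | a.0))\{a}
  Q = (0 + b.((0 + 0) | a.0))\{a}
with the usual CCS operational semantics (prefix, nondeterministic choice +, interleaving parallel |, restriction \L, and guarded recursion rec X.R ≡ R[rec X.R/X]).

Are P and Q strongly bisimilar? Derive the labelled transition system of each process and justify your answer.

P's transition system — 2 states:
  s0 = (b.((0 + 0) | a.0))\{a} has moves —b→ s1
  s1 = ((0 + 0) | a.0)\{a} has moves ·
Q's transition system — 2 states:
  t0 = (0 + b.((0 + 0) | a.0))\{a} has moves —b→ t1
  t1 = ((0 + 0) | a.0)\{a} has moves ·
Partition-refinement fixed point:
  B0 = {s0, t0}
  B1 = {s1, t1}
s0 ∈ B0, t0 ∈ B0 → same block

bisimilar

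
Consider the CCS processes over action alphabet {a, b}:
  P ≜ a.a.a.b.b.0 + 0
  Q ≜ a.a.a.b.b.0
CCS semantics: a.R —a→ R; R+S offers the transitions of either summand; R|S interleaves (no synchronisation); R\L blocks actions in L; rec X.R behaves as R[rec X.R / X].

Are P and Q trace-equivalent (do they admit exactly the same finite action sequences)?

YES

Reachable graph of P (6 states):
  s0 = a.a.a.b.b.0 + 0 has moves -a-> s1
  s1 = a.a.b.b.0 has moves -a-> s2
  s2 = a.b.b.0 has moves -a-> s3
  s3 = b.b.0 has moves -b-> s4
  s4 = b.0 has moves -b-> s5
  s5 = 0 has moves ·
Reachable graph of Q (6 states):
  t0 = a.a.a.b.b.0 has moves -a-> t1
  t1 = a.a.b.b.0 has moves -a-> t2
  t2 = a.b.b.0 has moves -a-> t3
  t3 = b.b.0 has moves -b-> t4
  t4 = b.0 has moves -b-> t5
  t5 = 0 has moves ·
Bisimilarity quotient blocks:
  B0 = {s0, t0}
  B1 = {s1, t1}
  B2 = {s2, t2}
  B3 = {s3, t3}
  B4 = {s4, t4}
  B5 = {s5, t5}
s0 ∈ B0, t0 ∈ B0 → same block
Bisimilar ⇒ trace-equivalent.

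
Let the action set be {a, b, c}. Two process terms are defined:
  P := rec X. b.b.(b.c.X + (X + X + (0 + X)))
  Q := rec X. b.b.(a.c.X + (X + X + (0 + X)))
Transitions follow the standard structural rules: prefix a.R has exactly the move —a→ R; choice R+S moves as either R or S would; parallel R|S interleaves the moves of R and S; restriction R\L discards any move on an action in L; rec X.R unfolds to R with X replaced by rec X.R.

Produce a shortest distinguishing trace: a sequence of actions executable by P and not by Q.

bbbc

LTS(P): 4 reachable states
  m0 = rec X. b.b.(b.c.X + (X + X + (0 + X))) :: ··b··> m1
  m1 = b.(b.c.(rec X. b.b.(b.c.X + (X + X + (0 + X)))) + ((rec X. b.b.(b.c.X + (X + X + (0 + X)))) + (rec X. b.b.(b.c.X + (X + X + (0 + X)))) + (0 + (rec X. b.b.(b.c.X + (X + X + (0 + X))))))) :: ··b··> m2
  m2 = b.c.(rec X. b.b.(b.c.X + (X + X + (0 + X)))) + ((rec X. b.b.(b.c.X + (X + X + (0 + X)))) + (rec X. b.b.(b.c.X + (X + X + (0 + X)))) + (0 + (rec X. b.b.(b.c.X + (X + X + (0 + X)))))) :: ··b··> m1, ··b··> m3
  m3 = c.(rec X. b.b.(b.c.X + (X + X + (0 + X)))) :: ··c··> m0
LTS(Q): 4 reachable states
  n0 = rec X. b.b.(a.c.X + (X + X + (0 + X))) :: ··b··> n1
  n1 = b.(a.c.(rec X. b.b.(a.c.X + (X + X + (0 + X)))) + ((rec X. b.b.(a.c.X + (X + X + (0 + X)))) + (rec X. b.b.(a.c.X + (X + X + (0 + X)))) + (0 + (rec X. b.b.(a.c.X + (X + X + (0 + X))))))) :: ··b··> n2
  n2 = a.c.(rec X. b.b.(a.c.X + (X + X + (0 + X)))) + ((rec X. b.b.(a.c.X + (X + X + (0 + X)))) + (rec X. b.b.(a.c.X + (X + X + (0 + X)))) + (0 + (rec X. b.b.(a.c.X + (X + X + (0 + X)))))) :: ··a··> n3, ··b··> n1
  n3 = c.(rec X. b.b.(a.c.X + (X + X + (0 + X)))) :: ··c··> n0
Trace ⟨bbbc⟩ through P, begin at {m0}:
  step 1 (b): {m1}
  step 2 (b): {m2}
  step 3 (b): {m1, m3}
  step 4 (c): {m0}
  ✓ P
Trace ⟨bbbc⟩ through Q, begin at {n0}:
  step 1 (b): {n1}
  step 2 (b): {n2}
  step 3 (b): {n1}
  step 4 (c): ∅ (Q stuck)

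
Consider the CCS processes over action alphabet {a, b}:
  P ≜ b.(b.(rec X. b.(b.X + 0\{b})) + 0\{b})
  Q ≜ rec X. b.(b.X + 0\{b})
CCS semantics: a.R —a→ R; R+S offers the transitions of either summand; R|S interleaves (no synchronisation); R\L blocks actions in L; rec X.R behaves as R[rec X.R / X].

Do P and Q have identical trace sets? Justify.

LTS(P): 3 reachable states
  m0 = b.(b.(rec X. b.(b.X + 0\{b})) + 0\{b}) | =b=> m1
  m1 = b.(rec X. b.(b.X + 0\{b})) + 0\{b} | =b=> m2
  m2 = rec X. b.(b.X + 0\{b}) | =b=> m1
LTS(Q): 2 reachable states
  n0 = rec X. b.(b.X + 0\{b}) | =b=> n1
  n1 = b.(rec X. b.(b.X + 0\{b})) + 0\{b} | =b=> n0
Coarsest stable partition (strong bisimilarity classes):
  B0 = {m0, m1, m2, n0, n1}
m0 ∈ B0, n0 ∈ B0 → same block
Bisimilar ⇒ trace-equivalent.

traces(P) = traces(Q)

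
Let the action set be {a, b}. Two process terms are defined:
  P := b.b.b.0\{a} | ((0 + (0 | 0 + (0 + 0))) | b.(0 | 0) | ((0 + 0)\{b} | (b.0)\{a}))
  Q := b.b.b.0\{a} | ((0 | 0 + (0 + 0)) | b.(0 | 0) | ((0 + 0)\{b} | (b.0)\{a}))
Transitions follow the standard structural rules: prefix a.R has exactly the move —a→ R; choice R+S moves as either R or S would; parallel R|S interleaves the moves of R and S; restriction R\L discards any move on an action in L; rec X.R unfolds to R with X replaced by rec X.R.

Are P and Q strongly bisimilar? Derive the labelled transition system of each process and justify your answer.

P ~ Q

Reachable graph of P (16 states):
  m0 = b.b.b.0\{a} | ((0 + (0 | 0 + (0 + 0))) | b.(0 | 0) | ((0 + 0)\{b} | (b.0)\{a})) → ··b··> m1, ··b··> m2, ··b··> m3
  m1 = b.b.0\{a} | ((0 + (0 | 0 + (0 + 0))) | b.(0 | 0) | ((0 + 0)\{b} | (b.0)\{a})) → ··b··> m4, ··b··> m5, ··b··> m6
  m2 = b.b.b.0\{a} | ((0 + (0 | 0 + (0 + 0))) | (0 | 0) | ((0 + 0)\{b} | (b.0)\{a})) → ··b··> m5, ··b··> m7
  m3 = b.b.b.0\{a} | ((0 + (0 | 0 + (0 + 0))) | b.(0 | 0) | ((0 + 0)\{b} | 0\{a})) → ··b··> m6, ··b··> m7
  m4 = b.0\{a} | ((0 + (0 | 0 + (0 + 0))) | b.(0 | 0) | ((0 + 0)\{b} | (b.0)\{a})) → ··b··> m10, ··b··> m8, ··b··> m9
  m5 = b.b.0\{a} | ((0 + (0 | 0 + (0 + 0))) | (0 | 0) | ((0 + 0)\{b} | (b.0)\{a})) → ··b··> m11, ··b··> m9
  m6 = b.b.0\{a} | ((0 + (0 | 0 + (0 + 0))) | b.(0 | 0) | ((0 + 0)\{b} | 0\{a})) → ··b··> m10, ··b··> m11
  m7 = b.b.b.0\{a} | ((0 + (0 | 0 + (0 + 0))) | (0 | 0) | ((0 + 0)\{b} | 0\{a})) → ··b··> m11
  m8 = 0\{a} | ((0 + (0 | 0 + (0 + 0))) | b.(0 | 0) | ((0 + 0)\{b} | (b.0)\{a})) → ··b··> m12, ··b··> m13
  m9 = b.0\{a} | ((0 + (0 | 0 + (0 + 0))) | (0 | 0) | ((0 + 0)\{b} | (b.0)\{a})) → ··b··> m12, ··b··> m14
  m10 = b.0\{a} | ((0 + (0 | 0 + (0 + 0))) | b.(0 | 0) | ((0 + 0)\{b} | 0\{a})) → ··b··> m13, ··b··> m14
  m11 = b.b.0\{a} | ((0 + (0 | 0 + (0 + 0))) | (0 | 0) | ((0 + 0)\{b} | 0\{a})) → ··b··> m14
  m12 = 0\{a} | ((0 + (0 | 0 + (0 + 0))) | (0 | 0) | ((0 + 0)\{b} | (b.0)\{a})) → ··b··> m15
  m13 = 0\{a} | ((0 + (0 | 0 + (0 + 0))) | b.(0 | 0) | ((0 + 0)\{b} | 0\{a})) → ··b··> m15
  m14 = b.0\{a} | ((0 + (0 | 0 + (0 + 0))) | (0 | 0) | ((0 + 0)\{b} | 0\{a})) → ··b··> m15
  m15 = 0\{a} | ((0 + (0 | 0 + (0 + 0))) | (0 | 0) | ((0 + 0)\{b} | 0\{a})) → deadlocked
Reachable graph of Q (16 states):
  n0 = b.b.b.0\{a} | ((0 | 0 + (0 + 0)) | b.(0 | 0) | ((0 + 0)\{b} | (b.0)\{a})) → ··b··> n1, ··b··> n2, ··b··> n3
  n1 = b.b.0\{a} | ((0 | 0 + (0 + 0)) | b.(0 | 0) | ((0 + 0)\{b} | (b.0)\{a})) → ··b··> n4, ··b··> n5, ··b··> n6
  n2 = b.b.b.0\{a} | ((0 | 0 + (0 + 0)) | (0 | 0) | ((0 + 0)\{b} | (b.0)\{a})) → ··b··> n5, ··b··> n7
  n3 = b.b.b.0\{a} | ((0 | 0 + (0 + 0)) | b.(0 | 0) | ((0 + 0)\{b} | 0\{a})) → ··b··> n6, ··b··> n7
  n4 = b.0\{a} | ((0 | 0 + (0 + 0)) | b.(0 | 0) | ((0 + 0)\{b} | (b.0)\{a})) → ··b··> n10, ··b··> n8, ··b··> n9
  n5 = b.b.0\{a} | ((0 | 0 + (0 + 0)) | (0 | 0) | ((0 + 0)\{b} | (b.0)\{a})) → ··b··> n11, ··b··> n9
  n6 = b.b.0\{a} | ((0 | 0 + (0 + 0)) | b.(0 | 0) | ((0 + 0)\{b} | 0\{a})) → ··b··> n10, ··b··> n11
  n7 = b.b.b.0\{a} | ((0 | 0 + (0 + 0)) | (0 | 0) | ((0 + 0)\{b} | 0\{a})) → ··b··> n11
  n8 = 0\{a} | ((0 | 0 + (0 + 0)) | b.(0 | 0) | ((0 + 0)\{b} | (b.0)\{a})) → ··b··> n12, ··b··> n13
  n9 = b.0\{a} | ((0 | 0 + (0 + 0)) | (0 | 0) | ((0 + 0)\{b} | (b.0)\{a})) → ··b··> n12, ··b··> n14
  n10 = b.0\{a} | ((0 | 0 + (0 + 0)) | b.(0 | 0) | ((0 + 0)\{b} | 0\{a})) → ··b··> n13, ··b··> n14
  n11 = b.b.0\{a} | ((0 | 0 + (0 + 0)) | (0 | 0) | ((0 + 0)\{b} | 0\{a})) → ··b··> n14
  n12 = 0\{a} | ((0 | 0 + (0 + 0)) | (0 | 0) | ((0 + 0)\{b} | (b.0)\{a})) → ··b··> n15
  n13 = 0\{a} | ((0 | 0 + (0 + 0)) | b.(0 | 0) | ((0 + 0)\{b} | 0\{a})) → ··b··> n15
  n14 = b.0\{a} | ((0 | 0 + (0 + 0)) | (0 | 0) | ((0 + 0)\{b} | 0\{a})) → ··b··> n15
  n15 = 0\{a} | ((0 | 0 + (0 + 0)) | (0 | 0) | ((0 + 0)\{b} | 0\{a})) → deadlocked
Coarsest stable partition (strong bisimilarity classes):
  B0 = {m0, n0}
  B1 = {m1, m2, m3, n1, n2, n3}
  B2 = {m4, m5, m6, m7, n4, n5, n6, n7}
  B3 = {m10, m11, m8, m9, n10, n11, n8, n9}
  B4 = {m12, m13, m14, n12, n13, n14}
  B5 = {m15, n15}
m0 ∈ B0, n0 ∈ B0 → same block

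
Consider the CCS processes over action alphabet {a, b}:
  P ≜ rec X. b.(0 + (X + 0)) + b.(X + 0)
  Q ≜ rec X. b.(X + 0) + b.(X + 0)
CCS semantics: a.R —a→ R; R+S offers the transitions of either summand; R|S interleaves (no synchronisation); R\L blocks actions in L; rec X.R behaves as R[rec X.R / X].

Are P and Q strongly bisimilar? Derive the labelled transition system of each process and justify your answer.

bisimilar

Reachable graph of P (3 states):
  m0 = rec X. b.(0 + (X + 0)) + b.(X + 0) | ··b··> m1, ··b··> m2
  m1 = (rec X. b.(0 + (X + 0)) + b.(X + 0)) + 0 | ··b··> m1, ··b··> m2
  m2 = 0 + ((rec X. b.(0 + (X + 0)) + b.(X + 0)) + 0) | ··b··> m1, ··b··> m2
Reachable graph of Q (2 states):
  n0 = rec X. b.(X + 0) + b.(X + 0) | ··b··> n1
  n1 = (rec X. b.(X + 0) + b.(X + 0)) + 0 | ··b··> n1
Coarsest stable partition (strong bisimilarity classes):
  B0 = {m0, m1, m2, n0, n1}
m0 ∈ B0, n0 ∈ B0 → same block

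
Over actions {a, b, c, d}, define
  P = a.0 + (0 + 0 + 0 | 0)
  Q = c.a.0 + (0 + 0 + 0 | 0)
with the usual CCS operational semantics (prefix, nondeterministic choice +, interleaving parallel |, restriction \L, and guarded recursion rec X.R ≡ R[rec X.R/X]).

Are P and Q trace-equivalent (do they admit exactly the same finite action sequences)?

Reachable graph of P (2 states):
  s0 = a.0 + (0 + 0 + 0 | 0) has moves -a-> s1
  s1 = 0 has moves deadlocked
Reachable graph of Q (3 states):
  t0 = c.a.0 + (0 + 0 + 0 | 0) has moves -c-> t1
  t1 = a.0 has moves -a-> t2
  t2 = 0 has moves deadlocked
Trace ⟨a⟩ through P, begin at {s0}:
  [1] a ⇒ {s1}
  P completes σ.
Trace ⟨a⟩ through Q, begin at {t0}:
  [1] a ⇒ ∅ (Q stuck)

traces(P) ≠ traces(Q) — witness ⟨a⟩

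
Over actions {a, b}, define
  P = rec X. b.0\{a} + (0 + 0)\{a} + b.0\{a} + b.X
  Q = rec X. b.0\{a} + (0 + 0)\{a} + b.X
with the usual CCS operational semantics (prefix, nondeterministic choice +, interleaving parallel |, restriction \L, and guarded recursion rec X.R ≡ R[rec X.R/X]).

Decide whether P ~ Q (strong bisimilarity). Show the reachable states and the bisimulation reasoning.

LTS(P): 2 reachable states
  m0 = rec X. b.0\{a} + (0 + 0)\{a} + b.0\{a} + b.X → --b--▸ m0, --b--▸ m1
  m1 = 0\{a} → (no moves)
LTS(Q): 2 reachable states
  n0 = rec X. b.0\{a} + (0 + 0)\{a} + b.X → --b--▸ n0, --b--▸ n1
  n1 = 0\{a} → (no moves)
Coarsest stable partition (strong bisimilarity classes):
  B0 = {m0, n0}
  B1 = {m1, n1}
m0 ∈ B0, n0 ∈ B0 → same block

P ~ Q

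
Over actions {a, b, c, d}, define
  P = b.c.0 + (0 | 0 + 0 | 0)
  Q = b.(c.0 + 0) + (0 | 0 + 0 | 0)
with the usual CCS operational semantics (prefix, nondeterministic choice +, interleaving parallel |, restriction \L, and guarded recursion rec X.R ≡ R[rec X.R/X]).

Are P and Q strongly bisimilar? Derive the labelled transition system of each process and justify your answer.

YES

Reachable graph of P (3 states):
  u0 = b.c.0 + (0 | 0 + 0 | 0) → --b--▸ u1
  u1 = c.0 → --c--▸ u2
  u2 = 0 → deadlocked
Reachable graph of Q (3 states):
  v0 = b.(c.0 + 0) + (0 | 0 + 0 | 0) → --b--▸ v1
  v1 = c.0 + 0 → --c--▸ v2
  v2 = 0 → deadlocked
Partition-refinement fixed point:
  B0 = {u0, v0}
  B1 = {u1, v1}
  B2 = {u2, v2}
u0 ∈ B0, v0 ∈ B0 → same block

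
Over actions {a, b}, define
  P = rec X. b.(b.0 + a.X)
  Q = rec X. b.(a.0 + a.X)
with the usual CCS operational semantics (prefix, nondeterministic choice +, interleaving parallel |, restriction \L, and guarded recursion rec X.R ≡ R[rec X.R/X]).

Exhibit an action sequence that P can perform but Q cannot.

Reachable graph of P (3 states):
  m0 = rec X. b.(b.0 + a.X) | —b→ m1
  m1 = b.0 + a.(rec X. b.(b.0 + a.X)) | —a→ m0, —b→ m2
  m2 = 0 | ∅
Reachable graph of Q (3 states):
  n0 = rec X. b.(a.0 + a.X) | —b→ n1
  n1 = a.0 + a.(rec X. b.(a.0 + a.X)) | —a→ n0, —a→ n2
  n2 = 0 | ∅
Trace ⟨bb⟩ through P, begin at {m0}:
  [1] b ⇒ {m1}
  [2] b ⇒ {m2}
  P completes σ.
Trace ⟨bb⟩ through Q, begin at {n0}:
  [1] b ⇒ {n1}
  [2] b ⇒ ∅  — Q cannot continue

bb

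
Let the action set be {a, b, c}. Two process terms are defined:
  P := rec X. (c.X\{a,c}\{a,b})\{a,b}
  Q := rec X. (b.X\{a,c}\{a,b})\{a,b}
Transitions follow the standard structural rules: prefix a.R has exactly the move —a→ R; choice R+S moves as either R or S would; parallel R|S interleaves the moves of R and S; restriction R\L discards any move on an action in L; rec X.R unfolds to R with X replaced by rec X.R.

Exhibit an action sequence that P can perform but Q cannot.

LTS(P): 2 reachable states
  u0 = rec X. (c.X\{a,c}\{a,b})\{a,b} has moves ··c··> u1
  u1 = (rec X. (c.X\{a,c}\{a,b})\{a,b})\{a,c}\{a,b}\{a,b} has moves ·
LTS(Q): 1 reachable states
  v0 = rec X. (b.X\{a,c}\{a,b})\{a,b} has moves ·
Trace ⟨c⟩ through P, begin at {u0}:
  [1] c ⇒ {u1}
  ✓ P
Trace ⟨c⟩ through Q, begin at {v0}:
  [1] c ⇒ ∅  — Q cannot continue

c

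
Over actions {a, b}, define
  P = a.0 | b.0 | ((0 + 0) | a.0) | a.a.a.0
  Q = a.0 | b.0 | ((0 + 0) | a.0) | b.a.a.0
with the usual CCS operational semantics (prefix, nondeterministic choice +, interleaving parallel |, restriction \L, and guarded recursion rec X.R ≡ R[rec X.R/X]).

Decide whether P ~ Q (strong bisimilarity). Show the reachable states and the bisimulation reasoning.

Reachable graph of P (32 states):
  s0 = a.0 | b.0 | ((0 + 0) | a.0) | a.a.a.0 :: ··a··> s1, ··a··> s2, ··a··> s3, ··b··> s4
  s1 = 0 | b.0 | ((0 + 0) | a.0) | a.a.a.0 :: ··a··> s5, ··a··> s6, ··b··> s7
  s2 = a.0 | b.0 | ((0 + 0) | 0) | a.a.a.0 :: ··a··> s5, ··a··> s8, ··b··> s9
  s3 = a.0 | b.0 | ((0 + 0) | a.0) | a.a.0 :: ··a··> s10, ··a··> s6, ··a··> s8, ··b··> s11
  s4 = a.0 | 0 | ((0 + 0) | a.0) | a.a.a.0 :: ··a··> s11, ··a··> s7, ··a··> s9
  s5 = 0 | b.0 | ((0 + 0) | 0) | a.a.a.0 :: ··a··> s12, ··b··> s13
  s6 = 0 | b.0 | ((0 + 0) | a.0) | a.a.0 :: ··a··> s12, ··a··> s14, ··b··> s15
  s7 = 0 | 0 | ((0 + 0) | a.0) | a.a.a.0 :: ··a··> s13, ··a··> s15
  s8 = a.0 | b.0 | ((0 + 0) | 0) | a.a.0 :: ··a··> s12, ··a··> s16, ··b··> s17
  s9 = a.0 | 0 | ((0 + 0) | 0) | a.a.a.0 :: ··a··> s13, ··a··> s17
  s10 = a.0 | b.0 | ((0 + 0) | a.0) | a.0 :: ··a··> s14, ··a··> s16, ··a··> s18, ··b··> s19
  s11 = a.0 | 0 | ((0 + 0) | a.0) | a.a.0 :: ··a··> s15, ··a··> s17, ··a··> s19
  s12 = 0 | b.0 | ((0 + 0) | 0) | a.a.0 :: ··a··> s20, ··b··> s21
  s13 = 0 | 0 | ((0 + 0) | 0) | a.a.a.0 :: ··a··> s21
  s14 = 0 | b.0 | ((0 + 0) | a.0) | a.0 :: ··a··> s20, ··a··> s22, ··b··> s23
  s15 = 0 | 0 | ((0 + 0) | a.0) | a.a.0 :: ··a··> s21, ··a··> s23
  s16 = a.0 | b.0 | ((0 + 0) | 0) | a.0 :: ··a··> s20, ··a··> s24, ··b··> s25
  s17 = a.0 | 0 | ((0 + 0) | 0) | a.a.0 :: ··a··> s21, ··a··> s25
  s18 = a.0 | b.0 | ((0 + 0) | a.0) | 0 :: ··a··> s22, ··a··> s24, ··b··> s26
  s19 = a.0 | 0 | ((0 + 0) | a.0) | a.0 :: ··a··> s23, ··a··> s25, ··a··> s26
  s20 = 0 | b.0 | ((0 + 0) | 0) | a.0 :: ··a··> s27, ··b··> s28
  s21 = 0 | 0 | ((0 + 0) | 0) | a.a.0 :: ··a··> s28
  s22 = 0 | b.0 | ((0 + 0) | a.0) | 0 :: ··a··> s27, ··b··> s29
  s23 = 0 | 0 | ((0 + 0) | a.0) | a.0 :: ··a··> s28, ··a··> s29
  s24 = a.0 | b.0 | ((0 + 0) | 0) | 0 :: ··a··> s27, ··b··> s30
  s25 = a.0 | 0 | ((0 + 0) | 0) | a.0 :: ··a··> s28, ··a··> s30
  s26 = a.0 | 0 | ((0 + 0) | a.0) | 0 :: ··a··> s29, ··a··> s30
  s27 = 0 | b.0 | ((0 + 0) | 0) | 0 :: ··b··> s31
  s28 = 0 | 0 | ((0 + 0) | 0) | a.0 :: ··a··> s31
  s29 = 0 | 0 | ((0 + 0) | a.0) | 0 :: ··a··> s31
  s30 = a.0 | 0 | ((0 + 0) | 0) | 0 :: ··a··> s31
  s31 = 0 | 0 | ((0 + 0) | 0) | 0 :: deadlocked
Reachable graph of Q (32 states):
  t0 = a.0 | b.0 | ((0 + 0) | a.0) | b.a.a.0 :: ··a··> t1, ··a··> t2, ··b··> t3, ··b··> t4
  t1 = 0 | b.0 | ((0 + 0) | a.0) | b.a.a.0 :: ··a··> t5, ··b··> t6, ··b··> t7
  t2 = a.0 | b.0 | ((0 + 0) | 0) | b.a.a.0 :: ··a··> t5, ··b··> t8, ··b··> t9
  t3 = a.0 | 0 | ((0 + 0) | a.0) | b.a.a.0 :: ··a··> t6, ··a··> t8, ··b··> t10
  t4 = a.0 | b.0 | ((0 + 0) | a.0) | a.a.0 :: ··a··> t11, ··a··> t7, ··a··> t9, ··b··> t10
  t5 = 0 | b.0 | ((0 + 0) | 0) | b.a.a.0 :: ··b··> t12, ··b··> t13
  t6 = 0 | 0 | ((0 + 0) | a.0) | b.a.a.0 :: ··a··> t12, ··b··> t14
  t7 = 0 | b.0 | ((0 + 0) | a.0) | a.a.0 :: ··a··> t13, ··a··> t15, ··b··> t14
  t8 = a.0 | 0 | ((0 + 0) | 0) | b.a.a.0 :: ··a··> t12, ··b··> t16
  t9 = a.0 | b.0 | ((0 + 0) | 0) | a.a.0 :: ··a··> t13, ··a··> t17, ··b··> t16
  t10 = a.0 | 0 | ((0 + 0) | a.0) | a.a.0 :: ··a··> t14, ··a··> t16, ··a··> t18
  t11 = a.0 | b.0 | ((0 + 0) | a.0) | a.0 :: ··a··> t15, ··a··> t17, ··a··> t19, ··b··> t18
  t12 = 0 | 0 | ((0 + 0) | 0) | b.a.a.0 :: ··b··> t20
  t13 = 0 | b.0 | ((0 + 0) | 0) | a.a.0 :: ··a··> t21, ··b··> t20
  t14 = 0 | 0 | ((0 + 0) | a.0) | a.a.0 :: ··a··> t20, ··a··> t22
  t15 = 0 | b.0 | ((0 + 0) | a.0) | a.0 :: ··a··> t21, ··a··> t23, ··b··> t22
  t16 = a.0 | 0 | ((0 + 0) | 0) | a.a.0 :: ··a··> t20, ··a··> t24
  t17 = a.0 | b.0 | ((0 + 0) | 0) | a.0 :: ··a··> t21, ··a··> t25, ··b··> t24
  t18 = a.0 | 0 | ((0 + 0) | a.0) | a.0 :: ··a··> t22, ··a··> t24, ··a··> t26
  t19 = a.0 | b.0 | ((0 + 0) | a.0) | 0 :: ··a··> t23, ··a··> t25, ··b··> t26
  t20 = 0 | 0 | ((0 + 0) | 0) | a.a.0 :: ··a··> t27
  t21 = 0 | b.0 | ((0 + 0) | 0) | a.0 :: ··a··> t28, ··b··> t27
  t22 = 0 | 0 | ((0 + 0) | a.0) | a.0 :: ··a··> t27, ··a··> t29
  t23 = 0 | b.0 | ((0 + 0) | a.0) | 0 :: ··a··> t28, ··b··> t29
  t24 = a.0 | 0 | ((0 + 0) | 0) | a.0 :: ··a··> t27, ··a··> t30
  t25 = a.0 | b.0 | ((0 + 0) | 0) | 0 :: ··a··> t28, ··b··> t30
  t26 = a.0 | 0 | ((0 + 0) | a.0) | 0 :: ··a··> t29, ··a··> t30
  t27 = 0 | 0 | ((0 + 0) | 0) | a.0 :: ··a··> t31
  t28 = 0 | b.0 | ((0 + 0) | 0) | 0 :: ··b··> t31
  t29 = 0 | 0 | ((0 + 0) | a.0) | 0 :: ··a··> t31
  t30 = a.0 | 0 | ((0 + 0) | 0) | 0 :: ··a··> t31
  t31 = 0 | 0 | ((0 + 0) | 0) | 0 :: deadlocked
Partition-refinement fixed point:
  B0 = {s0}
  B1 = {s1, s2, s3, t4}
  B2 = {s11, s7, s9, t10}
  B3 = {s13, s15, s17, s19, t14, t16, t18}
  B4 = {s21, s23, s25, s26, t20, t22, t24, t26}
  B5 = {s28, s29, s30, t27, t29, t30}
  B6 = {s31, t31}
  B7 = {s10, s5, s6, s8, t11, t7, t9}
  B8 = {s12, s14, s16, s18, t13, t15, t17, t19}
  B9 = {s20, s22, s24, t21, t23, t25}
  B10 = {s27, t28}
  B11 = {s4}
  B12 = {t0}
  B13 = {t3}
  B14 = {t6, t8}
  B15 = {t12}
  B16 = {t1, t2}
  B17 = {t5}
s0 ∈ B0, t0 ∈ B12 → different blocks

not bisimilar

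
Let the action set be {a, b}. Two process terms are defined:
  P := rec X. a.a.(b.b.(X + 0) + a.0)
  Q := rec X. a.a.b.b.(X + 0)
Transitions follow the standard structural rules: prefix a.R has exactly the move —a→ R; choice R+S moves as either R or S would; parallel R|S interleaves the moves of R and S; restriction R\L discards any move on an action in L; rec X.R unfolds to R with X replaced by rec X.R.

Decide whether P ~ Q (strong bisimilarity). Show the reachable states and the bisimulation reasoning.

not bisimilar

LTS(P): 6 reachable states
  m0 = rec X. a.a.(b.b.(X + 0) + a.0) ⊢ -a-> m1
  m1 = a.(b.b.((rec X. a.a.(b.b.(X + 0) + a.0)) + 0) + a.0) ⊢ -a-> m2
  m2 = b.b.((rec X. a.a.(b.b.(X + 0) + a.0)) + 0) + a.0 ⊢ -a-> m3, -b-> m4
  m3 = 0 ⊢ deadlocked
  m4 = b.((rec X. a.a.(b.b.(X + 0) + a.0)) + 0) ⊢ -b-> m5
  m5 = (rec X. a.a.(b.b.(X + 0) + a.0)) + 0 ⊢ -a-> m1
LTS(Q): 5 reachable states
  n0 = rec X. a.a.b.b.(X + 0) ⊢ -a-> n1
  n1 = a.b.b.((rec X. a.a.b.b.(X + 0)) + 0) ⊢ -a-> n2
  n2 = b.b.((rec X. a.a.b.b.(X + 0)) + 0) ⊢ -b-> n3
  n3 = b.((rec X. a.a.b.b.(X + 0)) + 0) ⊢ -b-> n4
  n4 = (rec X. a.a.b.b.(X + 0)) + 0 ⊢ -a-> n1
Partition-refinement fixed point:
  B0 = {m0, m5}
  B1 = {m1}
  B2 = {m2}
  B3 = {m3}
  B4 = {m4}
  B5 = {n0, n4}
  B6 = {n1}
  B7 = {n2}
  B8 = {n3}
m0 ∈ B0, n0 ∈ B5 → different blocks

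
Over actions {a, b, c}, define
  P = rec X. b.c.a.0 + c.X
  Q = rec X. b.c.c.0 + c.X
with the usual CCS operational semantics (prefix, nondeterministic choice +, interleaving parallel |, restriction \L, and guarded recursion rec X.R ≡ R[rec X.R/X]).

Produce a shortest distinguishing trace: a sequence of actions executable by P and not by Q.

Reachable graph of P (4 states):
  p0 = rec X. b.c.a.0 + c.X | ··b··> p1, ··c··> p0
  p1 = c.a.0 | ··c··> p2
  p2 = a.0 | ··a··> p3
  p3 = 0 | ∅
Reachable graph of Q (4 states):
  q0 = rec X. b.c.c.0 + c.X | ··b··> q1, ··c··> q0
  q1 = c.c.0 | ··c··> q2
  q2 = c.0 | ··c··> q3
  q3 = 0 | ∅
Trace ⟨bca⟩ through P, begin at {p0}:
  after b @ step 1: {p1}
  after c @ step 2: {p2}
  after a @ step 3: {p3}
  ✓ P
Trace ⟨bca⟩ through Q, begin at {q0}:
  after b @ step 1: {q1}
  after c @ step 2: {q2}
  after a @ step 3: ∅ (Q stuck)

bca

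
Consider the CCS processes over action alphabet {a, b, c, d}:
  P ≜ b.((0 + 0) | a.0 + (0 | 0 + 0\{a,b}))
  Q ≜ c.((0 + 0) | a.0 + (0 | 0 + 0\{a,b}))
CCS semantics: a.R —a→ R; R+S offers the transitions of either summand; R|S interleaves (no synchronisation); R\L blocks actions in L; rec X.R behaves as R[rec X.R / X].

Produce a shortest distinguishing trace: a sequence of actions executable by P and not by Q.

b

P's transition system — 3 states:
  p0 = b.((0 + 0) | a.0 + (0 | 0 + 0\{a,b})) | -b-> p1
  p1 = (0 + 0) | a.0 + (0 | 0 + 0\{a,b}) | -a-> p2
  p2 = (0 + 0) | 0 | ·
Q's transition system — 3 states:
  q0 = c.((0 + 0) | a.0 + (0 | 0 + 0\{a,b})) | -c-> q1
  q1 = (0 + 0) | a.0 + (0 | 0 + 0\{a,b}) | -a-> q2
  q2 = (0 + 0) | 0 | ·
Run σ = ⟨b⟩ on P: start {p0}
  [1] b ⇒ {p1}
  — P admits the full trace.
Run σ = ⟨b⟩ on Q: start {q0}
  [1] b ⇒ ∅ (Q stuck)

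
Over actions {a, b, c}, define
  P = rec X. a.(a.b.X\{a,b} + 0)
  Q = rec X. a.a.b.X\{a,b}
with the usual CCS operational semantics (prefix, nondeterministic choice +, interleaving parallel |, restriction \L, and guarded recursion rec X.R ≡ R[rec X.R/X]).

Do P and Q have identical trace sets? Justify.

Reachable graph of P (4 states):
  m0 = rec X. a.(a.b.X\{a,b} + 0) has moves -a-> m1
  m1 = a.b.(rec X. a.(a.b.X\{a,b} + 0))\{a,b} + 0 has moves -a-> m2
  m2 = b.(rec X. a.(a.b.X\{a,b} + 0))\{a,b} has moves -b-> m3
  m3 = (rec X. a.(a.b.X\{a,b} + 0))\{a,b} has moves ∅
Reachable graph of Q (4 states):
  n0 = rec X. a.a.b.X\{a,b} has moves -a-> n1
  n1 = a.b.(rec X. a.a.b.X\{a,b})\{a,b} has moves -a-> n2
  n2 = b.(rec X. a.a.b.X\{a,b})\{a,b} has moves -b-> n3
  n3 = (rec X. a.a.b.X\{a,b})\{a,b} has moves ∅
Coarsest stable partition (strong bisimilarity classes):
  B0 = {m0, n0}
  B1 = {m1, n1}
  B2 = {m2, n2}
  B3 = {m3, n3}
m0 ∈ B0, n0 ∈ B0 → same block
Bisimilar ⇒ trace-equivalent.

traces(P) = traces(Q)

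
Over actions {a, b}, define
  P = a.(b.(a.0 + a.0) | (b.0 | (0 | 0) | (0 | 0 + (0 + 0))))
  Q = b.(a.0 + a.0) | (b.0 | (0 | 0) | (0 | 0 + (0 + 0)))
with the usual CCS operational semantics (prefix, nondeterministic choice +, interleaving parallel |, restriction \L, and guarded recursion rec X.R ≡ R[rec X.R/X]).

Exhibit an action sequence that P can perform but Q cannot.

a

LTS(P): 7 reachable states
  p0 = a.(b.(a.0 + a.0) | (b.0 | (0 | 0) | (0 | 0 + (0 + 0)))) ⊢ =a=> p1
  p1 = b.(a.0 + a.0) | (b.0 | (0 | 0) | (0 | 0 + (0 + 0))) ⊢ =b=> p2, =b=> p3
  p2 = (a.0 + a.0) | (b.0 | (0 | 0) | (0 | 0 + (0 + 0))) ⊢ =a=> p4, =b=> p5
  p3 = b.(a.0 + a.0) | (0 | (0 | 0) | (0 | 0 + (0 + 0))) ⊢ =b=> p5
  p4 = 0 | (b.0 | (0 | 0) | (0 | 0 + (0 + 0))) ⊢ =b=> p6
  p5 = (a.0 + a.0) | (0 | (0 | 0) | (0 | 0 + (0 + 0))) ⊢ =a=> p6
  p6 = 0 | (0 | (0 | 0) | (0 | 0 + (0 + 0))) ⊢ ·
LTS(Q): 6 reachable states
  q0 = b.(a.0 + a.0) | (b.0 | (0 | 0) | (0 | 0 + (0 + 0))) ⊢ =b=> q1, =b=> q2
  q1 = (a.0 + a.0) | (b.0 | (0 | 0) | (0 | 0 + (0 + 0))) ⊢ =a=> q3, =b=> q4
  q2 = b.(a.0 + a.0) | (0 | (0 | 0) | (0 | 0 + (0 + 0))) ⊢ =b=> q4
  q3 = 0 | (b.0 | (0 | 0) | (0 | 0 + (0 + 0))) ⊢ =b=> q5
  q4 = (a.0 + a.0) | (0 | (0 | 0) | (0 | 0 + (0 + 0))) ⊢ =a=> q5
  q5 = 0 | (0 | (0 | 0) | (0 | 0 + (0 + 0))) ⊢ ·
Executing a from P (initial set {p0}):
  [1] a ⇒ {p1}
  — P admits the full trace.
Executing a from Q (initial set {q0}):
  [1] a ⇒ no successor for Q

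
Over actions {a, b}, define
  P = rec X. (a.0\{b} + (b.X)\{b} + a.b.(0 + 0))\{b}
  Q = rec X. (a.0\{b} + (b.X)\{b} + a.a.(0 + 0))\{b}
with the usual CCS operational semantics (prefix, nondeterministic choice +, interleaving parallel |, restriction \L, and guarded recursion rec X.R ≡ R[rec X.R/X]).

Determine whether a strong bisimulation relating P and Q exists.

Reachable graph of P (3 states):
  u0 = rec X. (a.0\{b} + (b.X)\{b} + a.b.(0 + 0))\{b} has moves --a--▸ u1, --a--▸ u2
  u1 = (b.(0 + 0))\{b} has moves (no moves)
  u2 = 0\{b}\{b} has moves (no moves)
Reachable graph of Q (4 states):
  v0 = rec X. (a.0\{b} + (b.X)\{b} + a.a.(0 + 0))\{b} has moves --a--▸ v1, --a--▸ v2
  v1 = (a.(0 + 0))\{b} has moves --a--▸ v3
  v2 = 0\{b}\{b} has moves (no moves)
  v3 = (0 + 0)\{b} has moves (no moves)
Coarsest stable partition (strong bisimilarity classes):
  B0 = {u0, v1}
  B1 = {u1, u2, v2, v3}
  B2 = {v0}
u0 ∈ B0, v0 ∈ B2 → different blocks

P ≁ Q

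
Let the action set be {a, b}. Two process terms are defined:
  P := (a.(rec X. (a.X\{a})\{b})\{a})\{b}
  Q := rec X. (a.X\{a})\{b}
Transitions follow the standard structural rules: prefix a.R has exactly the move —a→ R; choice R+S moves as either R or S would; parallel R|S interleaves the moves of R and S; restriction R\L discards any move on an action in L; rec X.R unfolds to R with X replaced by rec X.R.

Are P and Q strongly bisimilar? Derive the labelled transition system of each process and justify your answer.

P's transition system — 2 states:
  s0 = (a.(rec X. (a.X\{a})\{b})\{a})\{b} | --a--▸ s1
  s1 = (rec X. (a.X\{a})\{b})\{a}\{b} | deadlocked
Q's transition system — 2 states:
  t0 = rec X. (a.X\{a})\{b} | --a--▸ t1
  t1 = (rec X. (a.X\{a})\{b})\{a}\{b} | deadlocked
Partition-refinement fixed point:
  B0 = {s0, t0}
  B1 = {s1, t1}
s0 ∈ B0, t0 ∈ B0 → same block

P ~ Q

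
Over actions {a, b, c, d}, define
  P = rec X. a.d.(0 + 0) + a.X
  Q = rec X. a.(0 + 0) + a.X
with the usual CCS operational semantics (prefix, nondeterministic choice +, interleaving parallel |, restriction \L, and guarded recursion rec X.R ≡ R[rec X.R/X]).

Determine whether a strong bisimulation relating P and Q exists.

NO

Reachable graph of P (3 states):
  s0 = rec X. a.d.(0 + 0) + a.X has moves =a=> s0, =a=> s1
  s1 = d.(0 + 0) has moves =d=> s2
  s2 = 0 + 0 has moves (no moves)
Reachable graph of Q (2 states):
  t0 = rec X. a.(0 + 0) + a.X has moves =a=> t0, =a=> t1
  t1 = 0 + 0 has moves (no moves)
Coarsest stable partition (strong bisimilarity classes):
  B0 = {s0}
  B1 = {s1}
  B2 = {s2, t1}
  B3 = {t0}
s0 ∈ B0, t0 ∈ B3 → different blocks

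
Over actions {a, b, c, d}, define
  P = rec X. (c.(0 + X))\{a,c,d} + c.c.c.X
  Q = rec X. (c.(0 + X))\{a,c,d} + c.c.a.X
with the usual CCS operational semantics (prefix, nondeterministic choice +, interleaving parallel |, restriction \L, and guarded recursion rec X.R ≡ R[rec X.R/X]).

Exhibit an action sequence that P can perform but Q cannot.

P's transition system — 3 states:
  p0 = rec X. (c.(0 + X))\{a,c,d} + c.c.c.X → —c→ p1
  p1 = c.c.(rec X. (c.(0 + X))\{a,c,d} + c.c.c.X) → —c→ p2
  p2 = c.(rec X. (c.(0 + X))\{a,c,d} + c.c.c.X) → —c→ p0
Q's transition system — 3 states:
  q0 = rec X. (c.(0 + X))\{a,c,d} + c.c.a.X → —c→ q1
  q1 = c.a.(rec X. (c.(0 + X))\{a,c,d} + c.c.a.X) → —c→ q2
  q2 = a.(rec X. (c.(0 + X))\{a,c,d} + c.c.a.X) → —a→ q0
Run σ = ⟨ccc⟩ on P: start {p0}
  [1] c ⇒ {p1}
  [2] c ⇒ {p2}
  [3] c ⇒ {p0}
  — P admits the full trace.
Run σ = ⟨ccc⟩ on Q: start {q0}
  [1] c ⇒ {q1}
  [2] c ⇒ {q2}
  [3] c ⇒ ∅ (Q stuck)

ccc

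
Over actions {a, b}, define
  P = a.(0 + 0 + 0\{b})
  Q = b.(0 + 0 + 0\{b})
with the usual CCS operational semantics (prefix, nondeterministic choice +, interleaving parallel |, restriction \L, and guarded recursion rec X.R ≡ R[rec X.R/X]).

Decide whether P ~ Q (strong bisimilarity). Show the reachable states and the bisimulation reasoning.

LTS(P): 2 reachable states
  m0 = a.(0 + 0 + 0\{b}) has moves =a=> m1
  m1 = 0 + 0 + 0\{b} has moves ·
LTS(Q): 2 reachable states
  n0 = b.(0 + 0 + 0\{b}) has moves =b=> n1
  n1 = 0 + 0 + 0\{b} has moves ·
Partition-refinement fixed point:
  B0 = {m0}
  B1 = {m1, n1}
  B2 = {n0}
m0 ∈ B0, n0 ∈ B2 → different blocks

not bisimilar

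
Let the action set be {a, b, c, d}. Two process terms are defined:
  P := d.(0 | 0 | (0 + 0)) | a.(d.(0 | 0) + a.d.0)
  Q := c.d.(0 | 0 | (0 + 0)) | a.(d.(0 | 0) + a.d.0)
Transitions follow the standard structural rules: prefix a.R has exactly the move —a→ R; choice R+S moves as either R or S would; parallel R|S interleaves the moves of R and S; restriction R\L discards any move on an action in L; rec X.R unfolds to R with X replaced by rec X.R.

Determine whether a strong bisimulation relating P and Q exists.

Reachable graph of P (10 states):
  p0 = d.(0 | 0 | (0 + 0)) | a.(d.(0 | 0) + a.d.0) ⊢ ··a··> p1, ··d··> p2
  p1 = d.(0 | 0 | (0 + 0)) | (d.(0 | 0) + a.d.0) ⊢ ··a··> p3, ··d··> p4, ··d··> p5
  p2 = 0 | 0 | (0 + 0) | a.(d.(0 | 0) + a.d.0) ⊢ ··a··> p4
  p3 = d.(0 | 0 | (0 + 0)) | d.0 ⊢ ··d··> p6, ··d··> p7
  p4 = 0 | 0 | (0 + 0) | (d.(0 | 0) + a.d.0) ⊢ ··a··> p6, ··d··> p8
  p5 = d.(0 | 0 | (0 + 0)) | (0 | 0) ⊢ ··d··> p8
  p6 = 0 | 0 | (0 + 0) | d.0 ⊢ ··d··> p9
  p7 = d.(0 | 0 | (0 + 0)) | 0 ⊢ ··d··> p9
  p8 = 0 | 0 | (0 + 0) | (0 | 0) ⊢ (no moves)
  p9 = 0 | 0 | (0 + 0) | 0 ⊢ (no moves)
Reachable graph of Q (15 states):
  q0 = c.d.(0 | 0 | (0 + 0)) | a.(d.(0 | 0) + a.d.0) ⊢ ··a··> q1, ··c··> q2
  q1 = c.d.(0 | 0 | (0 + 0)) | (d.(0 | 0) + a.d.0) ⊢ ··a··> q3, ··c··> q4, ··d··> q5
  q2 = d.(0 | 0 | (0 + 0)) | a.(d.(0 | 0) + a.d.0) ⊢ ··a··> q4, ··d··> q6
  q3 = c.d.(0 | 0 | (0 + 0)) | d.0 ⊢ ··c··> q7, ··d··> q8
  q4 = d.(0 | 0 | (0 + 0)) | (d.(0 | 0) + a.d.0) ⊢ ··a··> q7, ··d··> q10, ··d··> q9
  q5 = c.d.(0 | 0 | (0 + 0)) | (0 | 0) ⊢ ··c··> q10
  q6 = 0 | 0 | (0 + 0) | a.(d.(0 | 0) + a.d.0) ⊢ ··a··> q9
  q7 = d.(0 | 0 | (0 + 0)) | d.0 ⊢ ··d··> q11, ··d··> q12
  q8 = c.d.(0 | 0 | (0 + 0)) | 0 ⊢ ··c··> q12
  q9 = 0 | 0 | (0 + 0) | (d.(0 | 0) + a.d.0) ⊢ ··a··> q11, ··d··> q13
  q10 = d.(0 | 0 | (0 + 0)) | (0 | 0) ⊢ ··d··> q13
  q11 = 0 | 0 | (0 + 0) | d.0 ⊢ ··d··> q14
  q12 = d.(0 | 0 | (0 + 0)) | 0 ⊢ ··d··> q14
  q13 = 0 | 0 | (0 + 0) | (0 | 0) ⊢ (no moves)
  q14 = 0 | 0 | (0 + 0) | 0 ⊢ (no moves)
Bisimilarity quotient blocks:
  B0 = {p0, q2}
  B1 = {p2, q6}
  B2 = {p4, q9}
  B3 = {p8, p9, q13, q14}
  B4 = {p5, p6, p7, q10, q11, q12}
  B5 = {p1, q4}
  B6 = {p3, q7}
  B7 = {q0}
  B8 = {q1}
  B9 = {q5, q8}
  B10 = {q3}
p0 ∈ B0, q0 ∈ B7 → different blocks

not bisimilar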